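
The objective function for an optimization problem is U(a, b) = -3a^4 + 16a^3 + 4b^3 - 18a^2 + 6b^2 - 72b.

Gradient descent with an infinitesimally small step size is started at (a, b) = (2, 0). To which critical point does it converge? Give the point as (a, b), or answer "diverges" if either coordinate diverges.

(1, 2)

U is separable, so gradient descent decouples: a follows -∂U/∂a, b follows -∂U/∂b.
∂U/∂a = -12a(a - 3)(a - 1); at a=2 this is 24, so a decreases.
∂U/∂b = 12(b - 2)(b + 3); at b=0 this is -72, so b increases.
a converges to its nearest critical value 1 (a local min of the a-part); b converges to 2. The iterate converges to (1, 2).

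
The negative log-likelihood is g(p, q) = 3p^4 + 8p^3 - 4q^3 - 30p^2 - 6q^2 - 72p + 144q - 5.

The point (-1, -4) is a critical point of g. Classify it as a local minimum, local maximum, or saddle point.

The mixed partial ∂²g/∂p∂q is 0, so the Hessian at any point is diag(g_pp, g_qq) = diag(12(3p^2 + 4p - 5), -12(2q + 1)).
At (-1, -4): H = diag(-72, 84).
The eigenvalues have opposite signs, so H is indefinite: a saddle point.

saddle point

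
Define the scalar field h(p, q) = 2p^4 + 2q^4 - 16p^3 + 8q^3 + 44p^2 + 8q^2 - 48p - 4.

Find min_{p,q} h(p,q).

h(p,q) separates as A(p) + B(q) − 4, so its minimum is min A + min B − 4.
A'(p) = 8(p - 3)(p - 2)(p - 1) vanishes at p ∈ {1, 2, 3}; B'(q) = 8q(q + 1)(q + 2) vanishes at q ∈ {-2, -1, 0}.
Local minima of A (where A''>0): A(1)=-18, A(3)=-18. Local minima of B: B(-2)=0, B(0)=0.
So the global minimum of h is A(1) + B(-2) − 4 = -18 + 0 − 4 = -22, attained at (1, -2).

-22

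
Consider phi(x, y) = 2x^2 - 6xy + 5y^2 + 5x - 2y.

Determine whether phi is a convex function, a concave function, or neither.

phi is quadratic, so its Hessian is the constant matrix H = [[4, -6], [-6, 10]].
det(H) = 4, tr(H) = 14.
det(H) > 0 and tr(H) > 0, so H is positive definite everywhere: convex.

convex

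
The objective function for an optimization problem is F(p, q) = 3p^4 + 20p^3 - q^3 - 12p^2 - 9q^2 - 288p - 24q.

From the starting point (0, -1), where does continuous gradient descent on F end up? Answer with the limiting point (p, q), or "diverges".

F is separable, so gradient descent decouples: p follows -∂F/∂p, q follows -∂F/∂q.
∂F/∂p = 12(p - 2)(p + 3)(p + 4); at p=0 this is -288, so p increases.
∂F/∂q = -3(q + 2)(q + 4); at q=-1 this is -9, so q increases.
The q-coordinate has no critical point in that direction and runs off to infinity.

diverges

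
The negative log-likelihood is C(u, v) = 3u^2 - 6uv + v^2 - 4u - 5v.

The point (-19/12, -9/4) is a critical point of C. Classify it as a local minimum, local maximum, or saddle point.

saddle point

The Hessian of C is constant: H = [[6, -6], [-6, 2]].
det(H) = 6·2 − (-6)² = -24.
Since det(H) < 0, H is indefinite and the critical point is a saddle point.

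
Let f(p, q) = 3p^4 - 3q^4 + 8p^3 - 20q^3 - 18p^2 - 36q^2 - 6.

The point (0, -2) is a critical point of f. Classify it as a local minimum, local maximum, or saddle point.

The mixed partial ∂²f/∂p∂q is 0, so the Hessian at any point is diag(f_pp, f_qq) = diag(12(3p^2 + 4p - 3), -12(3q^2 + 10q + 6)).
At (0, -2): H = diag(-36, 24).
The eigenvalues have opposite signs, so H is indefinite: a saddle point.

saddle point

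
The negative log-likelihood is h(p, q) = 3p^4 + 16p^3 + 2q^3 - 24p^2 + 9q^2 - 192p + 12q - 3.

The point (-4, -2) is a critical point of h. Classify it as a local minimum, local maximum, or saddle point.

saddle point

The mixed partial ∂²h/∂p∂q is 0, so the Hessian at any point is diag(h_pp, h_qq) = diag(12(3p^2 + 8p - 4), 6(2q + 3)).
At (-4, -2): H = diag(144, -6).
The eigenvalues have opposite signs, so H is indefinite: a saddle point.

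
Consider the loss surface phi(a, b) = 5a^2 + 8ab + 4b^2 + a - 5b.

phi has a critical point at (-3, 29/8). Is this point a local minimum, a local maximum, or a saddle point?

local minimum

The Hessian of phi is constant: H = [[10, 8], [8, 8]].
det(H) = 10·8 − 8² = 16.
det(H) > 0 and tr(H) = 18 > 0, so H is positive definite and the point is a local minimum.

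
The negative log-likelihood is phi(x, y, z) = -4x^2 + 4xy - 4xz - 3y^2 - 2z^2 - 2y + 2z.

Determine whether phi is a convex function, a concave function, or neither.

concave

phi is quadratic, so its Hessian is the constant matrix H = [[-8, 4, -4], [4, -6, 0], [-4, 0, -4]].
Leading principal minors: -8, 32, -32.
Signs alternate −, +, − ⇒ H ≺ 0 ⇒ concave.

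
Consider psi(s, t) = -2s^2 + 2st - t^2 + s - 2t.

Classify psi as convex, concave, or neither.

concave

psi is quadratic, so its Hessian is the constant matrix H = [[-4, 2], [2, -2]].
det(H) = 4, tr(H) = -6.
det(H) > 0 and tr(H) < 0, so H is negative definite everywhere: concave.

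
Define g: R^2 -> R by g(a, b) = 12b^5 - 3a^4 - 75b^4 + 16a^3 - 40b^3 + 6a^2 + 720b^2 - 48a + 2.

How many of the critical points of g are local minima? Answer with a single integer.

g separates as a function of a plus a function of b, so ∇g=0 decouples.
∂g/∂a = -12(a - 4)(a - 1)(a + 1) = 0 at a ∈ {-1, 1, 4}; ∂g/∂b = 60b(b - 4)(b - 3)(b + 2) = 0 at b ∈ {-2, 0, 3, 4}.
The Hessian is diagonal: diag(g_aa, g_bb). Second derivatives: g_aa(-1)=-120, g_aa(1)=72, g_aa(4)=-180; g_bb(-2)=-3600, g_bb(0)=1440, g_bb(3)=-900, g_bb(4)=1440.
Local minima occur where both diagonal entries positive: (1, 0), (1, 4). Count: 2.

2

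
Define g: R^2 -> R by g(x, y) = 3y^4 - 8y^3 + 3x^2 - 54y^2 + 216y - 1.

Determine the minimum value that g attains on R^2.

g(x,y) separates as P(x) + Q(y) − 1, so its minimum is min P + min Q − 1.
P'(x) = 6x vanishes at x ∈ {0}; Q'(y) = 12(y - 3)(y - 2)(y + 3) vanishes at y ∈ {-3, 2, 3}.
Local minima of P (where P''>0): P(0)=0. Local minima of Q: Q(-3)=-675, Q(3)=189.
So the global minimum of g is P(0) + Q(-3) − 1 = 0 − 675 − 1 = -676, attained at (0, -3).

-676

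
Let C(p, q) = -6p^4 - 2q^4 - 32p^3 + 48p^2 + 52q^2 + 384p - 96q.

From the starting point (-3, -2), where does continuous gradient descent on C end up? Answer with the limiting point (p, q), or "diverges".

C is separable, so gradient descent decouples: p follows -∂C/∂p, q follows -∂C/∂q.
∂C/∂p = -24(p - 2)(p + 2)(p + 4); at p=-3 this is -120, so p increases.
∂C/∂q = -8(q - 3)(q - 1)(q + 4); at q=-2 this is -240, so q increases.
p converges to its nearest critical value -2 (a local min of the p-part); q converges to 1. The iterate converges to (-2, 1).

(-2, 1)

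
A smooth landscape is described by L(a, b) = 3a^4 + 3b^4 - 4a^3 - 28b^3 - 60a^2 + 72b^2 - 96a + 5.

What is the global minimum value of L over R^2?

-827

L(a,b) separates as P(a) + Q(b) + 5, so its minimum is min P + min Q + 5.
P'(a) = 12(a - 4)(a + 1)(a + 2) vanishes at a ∈ {-2, -1, 4}; Q'(b) = 12b(b - 4)(b - 3) vanishes at b ∈ {0, 3, 4}.
Local minima of P (where P''>0): P(-2)=32, P(4)=-832. Local minima of Q: Q(0)=0, Q(4)=128.
So the global minimum of L is P(4) + Q(0) + 5 = -832 + 0 + 5 = -827, attained at (4, 0).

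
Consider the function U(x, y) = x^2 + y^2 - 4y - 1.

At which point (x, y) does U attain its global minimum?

(0, 2)

U(x,y) separates as P(x) + Q(y) − 1, so its minimum is min P + min Q − 1.
P'(x) = 2x vanishes at x ∈ {0}; Q'(y) = 2y - 4 vanishes at y ∈ {2}.
Local minima of P (where P''>0): P(0)=0. Local minima of Q: Q(2)=-4.
So the global minimum of U is P(0) + Q(2) − 1 = 0 − 4 − 1 = -5, attained at (0, 2).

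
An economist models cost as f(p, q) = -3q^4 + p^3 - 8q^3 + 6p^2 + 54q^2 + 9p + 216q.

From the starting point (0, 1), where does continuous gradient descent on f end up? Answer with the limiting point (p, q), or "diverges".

(-1, -2)

f is separable, so gradient descent decouples: p follows -∂f/∂p, q follows -∂f/∂q.
∂f/∂p = 3(p + 1)(p + 3); at p=0 this is 9, so p decreases.
∂f/∂q = -12(q - 3)(q + 2)(q + 3); at q=1 this is 288, so q decreases.
p converges to its nearest critical value -1 (a local min of the p-part); q converges to -2. The iterate converges to (-1, -2).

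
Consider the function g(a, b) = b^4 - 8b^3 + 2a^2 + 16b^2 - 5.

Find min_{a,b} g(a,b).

-5

g(a,b) separates as P(a) + Q(b) − 5, so its minimum is min P + min Q − 5.
P'(a) = 4a vanishes at a ∈ {0}; Q'(b) = 4b(b - 4)(b - 2) vanishes at b ∈ {0, 2, 4}.
Local minima of P (where P''>0): P(0)=0. Local minima of Q: Q(0)=0, Q(4)=0.
So the global minimum of g is P(0) + Q(0) − 5 = 0 + 0 − 5 = -5, attained at (0, 0).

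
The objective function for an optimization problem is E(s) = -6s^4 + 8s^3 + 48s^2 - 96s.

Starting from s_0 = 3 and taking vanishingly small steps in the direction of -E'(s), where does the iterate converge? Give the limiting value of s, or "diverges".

E'(s) = -24(s - 2)(s - 1)(s + 2), so E'(3) = -240.
Gradient descent moves in the -E' direction, i.e. s is increasing.
There is no critical point above s=3, and E' keeps the same sign, so the iterate runs off to +∞.

diverges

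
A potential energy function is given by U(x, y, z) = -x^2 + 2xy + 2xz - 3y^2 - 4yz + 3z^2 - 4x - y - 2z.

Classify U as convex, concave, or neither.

U is quadratic, so its Hessian is the constant matrix H = [[-2, 2, 2], [2, -6, -4], [2, -4, 6]].
Leading principal minors: -2, 8, 72.
Neither pattern holds ⇒ H is indefinite ⇒ neither convex nor concave.

neither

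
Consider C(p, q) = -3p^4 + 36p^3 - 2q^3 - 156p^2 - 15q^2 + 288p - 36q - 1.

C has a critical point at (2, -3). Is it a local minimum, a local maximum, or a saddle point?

The mixed partial ∂²C/∂p∂q is 0, so the Hessian at any point is diag(C_pp, C_qq) = diag(12(-3p^2 + 18p - 26), -6(2q + 5)).
At (2, -3): H = diag(-24, 6).
The eigenvalues have opposite signs, so H is indefinite: a saddle point.

saddle point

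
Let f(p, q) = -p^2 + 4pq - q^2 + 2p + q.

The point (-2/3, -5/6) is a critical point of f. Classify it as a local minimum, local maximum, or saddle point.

saddle point

The Hessian of f is constant: H = [[-2, 4], [4, -2]].
det(H) = (-2)·(-2) − 4² = -12.
Since det(H) < 0, H is indefinite and the critical point is a saddle point.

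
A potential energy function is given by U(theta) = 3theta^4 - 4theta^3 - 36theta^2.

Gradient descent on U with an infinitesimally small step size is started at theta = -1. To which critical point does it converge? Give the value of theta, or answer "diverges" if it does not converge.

-2

U'(theta) = 12theta(theta - 3)(theta + 2), so U'(-1) = 48.
Gradient descent moves in the -U' direction, i.e. theta is decreasing.
The nearest critical point in that direction is theta = -2, where U'' = 120 > 0 (a local minimum). The iterate converges there.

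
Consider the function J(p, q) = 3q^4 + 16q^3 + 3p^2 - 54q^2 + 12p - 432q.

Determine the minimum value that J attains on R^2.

-1119

J(p,q) separates as A(p) + B(q), so its minimum is min A + min B.
A'(p) = 6p + 12 vanishes at p ∈ {-2}; B'(q) = 12(q - 3)(q + 3)(q + 4) vanishes at q ∈ {-4, -3, 3}.
Local minima of A (where A''>0): A(-2)=-12. Local minima of B: B(-4)=608, B(3)=-1107.
So the global minimum of J is A(-2) + B(3) = -12 − 1107 = -1119, attained at (-2, 3).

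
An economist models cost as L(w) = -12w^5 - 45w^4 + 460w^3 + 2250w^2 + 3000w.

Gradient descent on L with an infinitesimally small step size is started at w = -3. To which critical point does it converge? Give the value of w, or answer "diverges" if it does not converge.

L'(w) = -60(w - 5)(w + 1)(w + 2)(w + 5), so L'(-3) = 1920.
Gradient descent moves in the -L' direction, i.e. w is decreasing.
The nearest critical point in that direction is w = -5, where L'' = 7200 > 0 (a local minimum). The iterate converges there.

-5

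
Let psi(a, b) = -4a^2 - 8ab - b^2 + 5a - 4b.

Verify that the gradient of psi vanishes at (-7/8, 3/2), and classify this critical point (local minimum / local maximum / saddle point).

saddle point

∇psi = (-8a - 8b + 5, -8a - 2b - 4); substituting (-7/8, 3/2) gives ∇psi = (0, 0), so (-7/8, 3/2) is indeed a critical point.
The Hessian of psi is constant: H = [[-8, -8], [-8, -2]].
det(H) = (-8)·(-2) − (-8)² = -48.
Since det(H) < 0, H is indefinite and the critical point is a saddle point.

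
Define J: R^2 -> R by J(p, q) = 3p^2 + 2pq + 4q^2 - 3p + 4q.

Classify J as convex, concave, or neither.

J is quadratic, so its Hessian is the constant matrix H = [[6, 2], [2, 8]].
det(H) = 44, tr(H) = 14.
det(H) > 0 and tr(H) > 0, so H is positive definite everywhere: convex.

convex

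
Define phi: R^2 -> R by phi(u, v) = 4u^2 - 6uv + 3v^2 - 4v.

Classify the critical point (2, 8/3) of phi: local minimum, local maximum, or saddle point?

The Hessian of phi is constant: H = [[8, -6], [-6, 6]].
det(H) = 8·6 − (-6)² = 12.
det(H) > 0 and tr(H) = 14 > 0, so H is positive definite and the point is a local minimum.

local minimum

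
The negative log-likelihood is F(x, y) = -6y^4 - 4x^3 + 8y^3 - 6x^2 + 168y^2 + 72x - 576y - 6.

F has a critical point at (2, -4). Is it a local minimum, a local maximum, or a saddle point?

local maximum

The mixed partial ∂²F/∂x∂y is 0, so the Hessian at any point is diag(F_xx, F_yy) = diag(-12(2x + 1), 24(-3y^2 + 2y + 14)).
At (2, -4): H = diag(-60, -1008).
Both eigenvalues are negative, so H is negative definite: a local maximum.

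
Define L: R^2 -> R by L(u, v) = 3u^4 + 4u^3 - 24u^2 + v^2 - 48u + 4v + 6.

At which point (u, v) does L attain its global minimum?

L(u,v) separates as P(u) + Q(v) + 6, so its minimum is min P + min Q + 6.
P'(u) = 12(u - 2)(u + 1)(u + 2) vanishes at u ∈ {-2, -1, 2}; Q'(v) = 2v + 4 vanishes at v ∈ {-2}.
Local minima of P (where P''>0): P(-2)=16, P(2)=-112. Local minima of Q: Q(-2)=-4.
So the global minimum of L is P(2) + Q(-2) + 6 = -112 − 4 + 6 = -110, attained at (2, -2).

(2, -2)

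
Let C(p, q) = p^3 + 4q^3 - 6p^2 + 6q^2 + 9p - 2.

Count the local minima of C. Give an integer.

1

C separates as a function of p plus a function of q, so ∇C=0 decouples.
∂C/∂p = 3(p - 3)(p - 1) = 0 at p ∈ {1, 3}; ∂C/∂q = 12q(q + 1) = 0 at q ∈ {-1, 0}.
The Hessian is diagonal: diag(C_pp, C_qq). Second derivatives: C_pp(1)=-6, C_pp(3)=6; C_qq(-1)=-12, C_qq(0)=12.
Local minima occur where both diagonal entries positive: (3, 0). Count: 1.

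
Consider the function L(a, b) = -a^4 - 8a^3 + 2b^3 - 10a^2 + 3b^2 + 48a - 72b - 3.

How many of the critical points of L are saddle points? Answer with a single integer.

3

L separates as a function of a plus a function of b, so ∇L=0 decouples.
∂L/∂a = -4(a - 1)(a + 3)(a + 4) = 0 at a ∈ {-4, -3, 1}; ∂L/∂b = 6(b - 3)(b + 4) = 0 at b ∈ {-4, 3}.
The Hessian is diagonal: diag(L_aa, L_bb). Second derivatives: L_aa(-4)=-20, L_aa(-3)=16, L_aa(1)=-80; L_bb(-4)=-42, L_bb(3)=42.
Saddle points occur where the two diagonal entries have opposite signs: (-4, 3), (-3, -4), (1, 3). Count: 3.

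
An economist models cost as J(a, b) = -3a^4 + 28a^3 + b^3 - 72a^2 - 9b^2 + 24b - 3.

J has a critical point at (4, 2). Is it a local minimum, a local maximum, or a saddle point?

local maximum

The mixed partial ∂²J/∂a∂b is 0, so the Hessian at any point is diag(J_aa, J_bb) = diag(12(-3a^2 + 14a - 12), 6(b - 3)).
At (4, 2): H = diag(-48, -6).
Both eigenvalues are negative, so H is negative definite: a local maximum.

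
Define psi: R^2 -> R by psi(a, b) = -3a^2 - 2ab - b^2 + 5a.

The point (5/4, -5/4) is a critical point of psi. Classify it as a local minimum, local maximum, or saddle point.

local maximum

The Hessian of psi is constant: H = [[-6, -2], [-2, -2]].
det(H) = (-6)·(-2) − (-2)² = 8.
det(H) > 0 and tr(H) = -8 < 0, so H is negative definite and the point is a local maximum.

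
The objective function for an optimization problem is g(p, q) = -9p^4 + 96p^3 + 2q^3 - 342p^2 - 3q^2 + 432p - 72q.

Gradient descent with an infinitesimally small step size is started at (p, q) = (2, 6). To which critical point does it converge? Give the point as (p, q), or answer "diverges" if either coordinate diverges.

(3, 4)

g is separable, so gradient descent decouples: p follows -∂g/∂p, q follows -∂g/∂q.
∂g/∂p = -36(p - 4)(p - 3)(p - 1); at p=2 this is -72, so p increases.
∂g/∂q = 6(q - 4)(q + 3); at q=6 this is 108, so q decreases.
p converges to its nearest critical value 3 (a local min of the p-part); q converges to 4. The iterate converges to (3, 4).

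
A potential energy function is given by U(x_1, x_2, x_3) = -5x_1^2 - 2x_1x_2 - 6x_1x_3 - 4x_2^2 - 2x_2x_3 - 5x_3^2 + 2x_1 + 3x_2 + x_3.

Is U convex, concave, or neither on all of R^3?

concave

U is quadratic, so its Hessian is the constant matrix H = [[-10, -2, -6], [-2, -8, -2], [-6, -2, -10]].
Leading principal minors: -10, 76, -480.
Signs alternate −, +, − ⇒ H ≺ 0 ⇒ concave.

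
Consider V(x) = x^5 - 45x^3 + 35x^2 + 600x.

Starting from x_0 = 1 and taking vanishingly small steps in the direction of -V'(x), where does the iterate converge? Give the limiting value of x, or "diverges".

-2

V'(x) = 5(x - 4)(x - 3)(x + 2)(x + 5), so V'(1) = 540.
Gradient descent moves in the -V' direction, i.e. x is decreasing.
The nearest critical point in that direction is x = -2, where V'' = 450 > 0 (a local minimum). The iterate converges there.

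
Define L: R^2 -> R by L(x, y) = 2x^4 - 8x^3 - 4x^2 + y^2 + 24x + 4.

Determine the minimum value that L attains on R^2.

L(x,y) separates as P(x) + Q(y) + 4, so its minimum is min P + min Q + 4.
P'(x) = 8(x - 3)(x - 1)(x + 1) vanishes at x ∈ {-1, 1, 3}; Q'(y) = 2y vanishes at y ∈ {0}.
Local minima of P (where P''>0): P(-1)=-18, P(3)=-18. Local minima of Q: Q(0)=0.
So the global minimum of L is P(-1) + Q(0) + 4 = -18 + 0 + 4 = -14, attained at (-1, 0).

-14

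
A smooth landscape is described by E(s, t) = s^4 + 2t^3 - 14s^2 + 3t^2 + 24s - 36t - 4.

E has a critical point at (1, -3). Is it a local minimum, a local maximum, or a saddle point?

local maximum

The mixed partial ∂²E/∂s∂t is 0, so the Hessian at any point is diag(E_ss, E_tt) = diag(4(3s^2 - 7), 6(2t + 1)).
At (1, -3): H = diag(-16, -30).
Both eigenvalues are negative, so H is negative definite: a local maximum.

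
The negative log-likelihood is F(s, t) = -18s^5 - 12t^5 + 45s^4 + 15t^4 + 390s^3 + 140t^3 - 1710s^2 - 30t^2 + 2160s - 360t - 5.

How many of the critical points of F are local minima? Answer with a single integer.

4

F separates as a function of s plus a function of t, so ∇F=0 decouples.
∂F/∂s = -90(s - 3)(s - 2)(s - 1)(s + 4) = 0 at s ∈ {-4, 1, 2, 3}; ∂F/∂t = -60(t - 3)(t - 1)(t + 1)(t + 2) = 0 at t ∈ {-2, -1, 1, 3}.
The Hessian is diagonal: diag(F_ss, F_tt). Second derivatives: F_ss(-4)=18900, F_ss(1)=-900, F_ss(2)=540, F_ss(3)=-1260; F_tt(-2)=900, F_tt(-1)=-480, F_tt(1)=720, F_tt(3)=-2400.
Local minima occur where both diagonal entries positive: (-4, -2), (-4, 1), (2, -2), (2, 1). Count: 4.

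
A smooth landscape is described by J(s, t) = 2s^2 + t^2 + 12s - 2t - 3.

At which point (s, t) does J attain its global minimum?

(-3, 1)

J(s,t) separates as P(s) + Q(t) − 3, so its minimum is min P + min Q − 3.
P'(s) = 4s + 12 vanishes at s ∈ {-3}; Q'(t) = 2(t - 1) vanishes at t ∈ {1}.
Local minima of P (where P''>0): P(-3)=-18. Local minima of Q: Q(1)=-1.
So the global minimum of J is P(-3) + Q(1) − 3 = -18 − 1 − 3 = -22, attained at (-3, 1).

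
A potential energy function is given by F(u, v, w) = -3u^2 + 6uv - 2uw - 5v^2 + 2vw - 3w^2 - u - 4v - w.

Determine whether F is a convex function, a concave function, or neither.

concave

F is quadratic, so its Hessian is the constant matrix H = [[-6, 6, -2], [6, -10, 2], [-2, 2, -6]].
Leading principal minors: -6, 24, -128.
Signs alternate −, +, − ⇒ H ≺ 0 ⇒ concave.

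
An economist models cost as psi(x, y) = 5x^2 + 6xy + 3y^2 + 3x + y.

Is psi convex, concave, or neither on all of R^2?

convex

psi is quadratic, so its Hessian is the constant matrix H = [[10, 6], [6, 6]].
det(H) = 24, tr(H) = 16.
det(H) > 0 and tr(H) > 0, so H is positive definite everywhere: convex.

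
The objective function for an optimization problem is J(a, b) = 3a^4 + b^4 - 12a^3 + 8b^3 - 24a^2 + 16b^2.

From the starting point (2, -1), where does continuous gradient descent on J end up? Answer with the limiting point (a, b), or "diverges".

(4, 0)

J is separable, so gradient descent decouples: a follows -∂J/∂a, b follows -∂J/∂b.
∂J/∂a = 12a(a - 4)(a + 1); at a=2 this is -144, so a increases.
∂J/∂b = 4b(b + 2)(b + 4); at b=-1 this is -12, so b increases.
a converges to its nearest critical value 4 (a local min of the a-part); b converges to 0. The iterate converges to (4, 0).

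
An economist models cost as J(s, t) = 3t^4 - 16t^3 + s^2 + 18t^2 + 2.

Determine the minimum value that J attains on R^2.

J(s,t) separates as P(s) + Q(t) + 2, so its minimum is min P + min Q + 2.
P'(s) = 2s vanishes at s ∈ {0}; Q'(t) = 12t(t - 3)(t - 1) vanishes at t ∈ {0, 1, 3}.
Local minima of P (where P''>0): P(0)=0. Local minima of Q: Q(0)=0, Q(3)=-27.
So the global minimum of J is P(0) + Q(3) + 2 = 0 − 27 + 2 = -25, attained at (0, 3).

-25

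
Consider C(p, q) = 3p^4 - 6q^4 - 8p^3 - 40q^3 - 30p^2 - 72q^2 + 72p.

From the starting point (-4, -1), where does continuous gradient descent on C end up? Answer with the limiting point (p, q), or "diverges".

(-2, -2)

C is separable, so gradient descent decouples: p follows -∂C/∂p, q follows -∂C/∂q.
∂C/∂p = 12(p - 3)(p - 1)(p + 2); at p=-4 this is -840, so p increases.
∂C/∂q = -24q(q + 2)(q + 3); at q=-1 this is 48, so q decreases.
p converges to its nearest critical value -2 (a local min of the p-part); q converges to -2. The iterate converges to (-2, -2).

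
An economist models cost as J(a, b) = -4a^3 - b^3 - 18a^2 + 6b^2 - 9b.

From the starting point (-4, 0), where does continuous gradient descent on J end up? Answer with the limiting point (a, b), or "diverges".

J is separable, so gradient descent decouples: a follows -∂J/∂a, b follows -∂J/∂b.
∂J/∂a = -12a(a + 3); at a=-4 this is -48, so a increases.
∂J/∂b = -3(b - 3)(b - 1); at b=0 this is -9, so b increases.
a converges to its nearest critical value -3 (a local min of the a-part); b converges to 1. The iterate converges to (-3, 1).

(-3, 1)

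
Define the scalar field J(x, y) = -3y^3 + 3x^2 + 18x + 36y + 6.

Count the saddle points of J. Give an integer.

1

J separates as a function of x plus a function of y, so ∇J=0 decouples.
∂J/∂x = 6(x + 3) = 0 at x ∈ {-3}; ∂J/∂y = -9(y - 2)(y + 2) = 0 at y ∈ {-2, 2}.
The Hessian is diagonal: diag(J_xx, J_yy). Second derivatives: J_xx(-3)=6; J_yy(-2)=36, J_yy(2)=-36.
Saddle points occur where the two diagonal entries have opposite signs: (-3, 2). Count: 1.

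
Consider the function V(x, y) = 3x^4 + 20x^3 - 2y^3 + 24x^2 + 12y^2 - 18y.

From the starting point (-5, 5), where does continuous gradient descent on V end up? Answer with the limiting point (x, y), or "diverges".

V is separable, so gradient descent decouples: x follows -∂V/∂x, y follows -∂V/∂y.
∂V/∂x = 12x(x + 1)(x + 4); at x=-5 this is -240, so x increases.
∂V/∂y = -6(y - 3)(y - 1); at y=5 this is -48, so y increases.
The y-coordinate has no critical point in that direction and runs off to infinity.

diverges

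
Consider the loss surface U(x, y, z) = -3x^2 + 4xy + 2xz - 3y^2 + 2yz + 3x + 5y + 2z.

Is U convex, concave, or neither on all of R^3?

U is quadratic, so its Hessian is the constant matrix H = [[-6, 4, 2], [4, -6, 2], [2, 2, 0]].
Leading principal minors: -6, 20, 80.
Neither pattern holds ⇒ H is indefinite ⇒ neither convex nor concave.

neither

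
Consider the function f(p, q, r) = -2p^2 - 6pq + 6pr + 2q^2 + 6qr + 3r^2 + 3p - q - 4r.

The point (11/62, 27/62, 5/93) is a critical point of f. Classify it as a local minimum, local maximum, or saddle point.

The Hessian is constant: H = [[-4, -6, 6], [-6, 4, 6], [6, 6, 6]].
Leading principal minors: Δ₁ = -4, Δ₂ = -52, Δ₃ = -744.
The minors fit neither the all-positive nor the alternating-sign pattern, so H is indefinite: a saddle point.

saddle point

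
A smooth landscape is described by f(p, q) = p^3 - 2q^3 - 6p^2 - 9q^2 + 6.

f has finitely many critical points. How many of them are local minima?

1

f separates as a function of p plus a function of q, so ∇f=0 decouples.
∂f/∂p = 3p(p - 4) = 0 at p ∈ {0, 4}; ∂f/∂q = -6q(q + 3) = 0 at q ∈ {-3, 0}.
The Hessian is diagonal: diag(f_pp, f_qq). Second derivatives: f_pp(0)=-12, f_pp(4)=12; f_qq(-3)=18, f_qq(0)=-18.
Local minima occur where both diagonal entries positive: (4, -3). Count: 1.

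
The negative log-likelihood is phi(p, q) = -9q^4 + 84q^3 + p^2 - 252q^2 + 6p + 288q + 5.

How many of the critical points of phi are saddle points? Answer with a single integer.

2

phi separates as a function of p plus a function of q, so ∇phi=0 decouples.
∂phi/∂p = 2(p + 3) = 0 at p ∈ {-3}; ∂phi/∂q = -36(q - 4)(q - 2)(q - 1) = 0 at q ∈ {1, 2, 4}.
The Hessian is diagonal: diag(phi_pp, phi_qq). Second derivatives: phi_pp(-3)=2; phi_qq(1)=-108, phi_qq(2)=72, phi_qq(4)=-216.
Saddle points occur where the two diagonal entries have opposite signs: (-3, 1), (-3, 4). Count: 2.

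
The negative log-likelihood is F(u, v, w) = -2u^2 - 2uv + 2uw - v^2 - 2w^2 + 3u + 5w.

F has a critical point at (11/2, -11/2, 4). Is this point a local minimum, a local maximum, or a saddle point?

local maximum

The Hessian is constant: H = [[-4, -2, 2], [-2, -2, 0], [2, 0, -4]].
Leading principal minors: Δ₁ = -4, Δ₂ = 4, Δ₃ = -8.
The minors alternate sign starting negative (−, +, −), so H is negative definite: a local maximum.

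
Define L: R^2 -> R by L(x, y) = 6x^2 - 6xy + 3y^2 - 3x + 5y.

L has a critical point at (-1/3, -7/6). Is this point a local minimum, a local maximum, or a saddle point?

local minimum

The Hessian of L is constant: H = [[12, -6], [-6, 6]].
det(H) = 12·6 − (-6)² = 36.
det(H) > 0 and tr(H) = 18 > 0, so H is positive definite and the point is a local minimum.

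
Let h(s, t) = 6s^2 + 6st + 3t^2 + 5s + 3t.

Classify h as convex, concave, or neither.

convex

h is quadratic, so its Hessian is the constant matrix H = [[12, 6], [6, 6]].
det(H) = 36, tr(H) = 18.
det(H) > 0 and tr(H) > 0, so H is positive definite everywhere: convex.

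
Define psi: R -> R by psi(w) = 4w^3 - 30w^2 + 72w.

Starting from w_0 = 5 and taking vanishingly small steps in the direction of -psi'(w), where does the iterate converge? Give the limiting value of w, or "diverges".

psi'(w) = 12(w - 3)(w - 2), so psi'(5) = 72.
Gradient descent moves in the -psi' direction, i.e. w is decreasing.
The nearest critical point in that direction is w = 3, where psi'' = 12 > 0 (a local minimum). The iterate converges there.

3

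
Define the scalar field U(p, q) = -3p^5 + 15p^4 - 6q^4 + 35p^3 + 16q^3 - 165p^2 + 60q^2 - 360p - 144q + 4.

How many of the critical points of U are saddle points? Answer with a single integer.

6

U separates as a function of p plus a function of q, so ∇U=0 decouples.
∂U/∂p = -15(p - 4)(p - 3)(p + 1)(p + 2) = 0 at p ∈ {-2, -1, 3, 4}; ∂U/∂q = -24(q - 3)(q - 1)(q + 2) = 0 at q ∈ {-2, 1, 3}.
The Hessian is diagonal: diag(U_pp, U_qq). Second derivatives: U_pp(-2)=450, U_pp(-1)=-300, U_pp(3)=300, U_pp(4)=-450; U_qq(-2)=-360, U_qq(1)=144, U_qq(3)=-240.
Saddle points occur where the two diagonal entries have opposite signs: (-2, -2), (-2, 3), (-1, 1), (3, -2), (3, 3), (4, 1). Count: 6.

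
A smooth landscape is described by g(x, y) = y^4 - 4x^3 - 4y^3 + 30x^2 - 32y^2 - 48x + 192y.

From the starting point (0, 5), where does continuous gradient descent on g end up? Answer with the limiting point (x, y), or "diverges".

g is separable, so gradient descent decouples: x follows -∂g/∂x, y follows -∂g/∂y.
∂g/∂x = -12(x - 4)(x - 1); at x=0 this is -48, so x increases.
∂g/∂y = 4(y - 4)(y - 3)(y + 4); at y=5 this is 72, so y decreases.
x converges to its nearest critical value 1 (a local min of the x-part); y converges to 4. The iterate converges to (1, 4).

(1, 4)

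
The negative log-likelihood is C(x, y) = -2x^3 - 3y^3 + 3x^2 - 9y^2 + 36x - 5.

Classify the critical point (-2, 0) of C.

saddle point

The mixed partial ∂²C/∂x∂y is 0, so the Hessian at any point is diag(C_xx, C_yy) = diag(6(-2x + 1), -18(y + 1)).
At (-2, 0): H = diag(30, -18).
The eigenvalues have opposite signs, so H is indefinite: a saddle point.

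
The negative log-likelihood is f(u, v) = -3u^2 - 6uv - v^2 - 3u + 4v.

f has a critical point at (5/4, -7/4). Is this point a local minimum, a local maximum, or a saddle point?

The Hessian of f is constant: H = [[-6, -6], [-6, -2]].
det(H) = (-6)·(-2) − (-6)² = -24.
Since det(H) < 0, H is indefinite and the critical point is a saddle point.

saddle point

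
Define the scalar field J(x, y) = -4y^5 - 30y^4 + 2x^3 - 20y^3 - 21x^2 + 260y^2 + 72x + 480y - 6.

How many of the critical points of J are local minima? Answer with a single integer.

2

J separates as a function of x plus a function of y, so ∇J=0 decouples.
∂J/∂x = 6(x - 4)(x - 3) = 0 at x ∈ {3, 4}; ∂J/∂y = -20(y - 2)(y + 1)(y + 3)(y + 4) = 0 at y ∈ {-4, -3, -1, 2}.
The Hessian is diagonal: diag(J_xx, J_yy). Second derivatives: J_xx(3)=-6, J_xx(4)=6; J_yy(-4)=360, J_yy(-3)=-200, J_yy(-1)=360, J_yy(2)=-1800.
Local minima occur where both diagonal entries positive: (4, -4), (4, -1). Count: 2.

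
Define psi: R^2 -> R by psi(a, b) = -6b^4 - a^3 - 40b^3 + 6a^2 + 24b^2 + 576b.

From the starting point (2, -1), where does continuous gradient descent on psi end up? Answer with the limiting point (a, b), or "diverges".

psi is separable, so gradient descent decouples: a follows -∂psi/∂a, b follows -∂psi/∂b.
∂psi/∂a = -3a(a - 4); at a=2 this is 12, so a decreases.
∂psi/∂b = -24(b - 2)(b + 3)(b + 4); at b=-1 this is 432, so b decreases.
a converges to its nearest critical value 0 (a local min of the a-part); b converges to -3. The iterate converges to (0, -3).

(0, -3)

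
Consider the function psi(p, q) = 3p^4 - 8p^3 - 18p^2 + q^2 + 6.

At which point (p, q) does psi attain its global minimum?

psi(p,q) separates as A(p) + B(q) + 6, so its minimum is min A + min B + 6.
A'(p) = 12p(p - 3)(p + 1) vanishes at p ∈ {-1, 0, 3}; B'(q) = 2q vanishes at q ∈ {0}.
Local minima of A (where A''>0): A(-1)=-7, A(3)=-135. Local minima of B: B(0)=0.
So the global minimum of psi is A(3) + B(0) + 6 = -135 + 0 + 6 = -129, attained at (3, 0).

(3, 0)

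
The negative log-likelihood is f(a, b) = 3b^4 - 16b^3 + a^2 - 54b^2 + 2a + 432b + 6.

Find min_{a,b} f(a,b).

-1102

f(a,b) separates as P(a) + Q(b) + 6, so its minimum is min P + min Q + 6.
P'(a) = 2a + 2 vanishes at a ∈ {-1}; Q'(b) = 12(b - 4)(b - 3)(b + 3) vanishes at b ∈ {-3, 3, 4}.
Local minima of P (where P''>0): P(-1)=-1. Local minima of Q: Q(-3)=-1107, Q(4)=608.
So the global minimum of f is P(-1) + Q(-3) + 6 = -1 − 1107 + 6 = -1102, attained at (-1, -3).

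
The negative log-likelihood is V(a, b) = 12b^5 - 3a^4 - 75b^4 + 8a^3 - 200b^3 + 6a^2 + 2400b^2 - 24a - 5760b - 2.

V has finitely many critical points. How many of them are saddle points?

6

V separates as a function of a plus a function of b, so ∇V=0 decouples.
∂V/∂a = -12(a - 2)(a - 1)(a + 1) = 0 at a ∈ {-1, 1, 2}; ∂V/∂b = 60(b - 4)(b - 3)(b - 2)(b + 4) = 0 at b ∈ {-4, 2, 3, 4}.
The Hessian is diagonal: diag(V_aa, V_bb). Second derivatives: V_aa(-1)=-72, V_aa(1)=24, V_aa(2)=-36; V_bb(-4)=-20160, V_bb(2)=720, V_bb(3)=-420, V_bb(4)=960.
Saddle points occur where the two diagonal entries have opposite signs: (-1, 2), (-1, 4), (1, -4), (1, 3), (2, 2), (2, 4). Count: 6.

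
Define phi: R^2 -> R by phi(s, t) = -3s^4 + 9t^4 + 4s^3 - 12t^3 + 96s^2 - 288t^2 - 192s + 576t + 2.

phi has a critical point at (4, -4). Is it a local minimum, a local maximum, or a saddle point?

saddle point

The mixed partial ∂²phi/∂s∂t is 0, so the Hessian at any point is diag(phi_ss, phi_tt) = diag(12(-3s^2 + 2s + 16), 36(3t^2 - 2t - 16)).
At (4, -4): H = diag(-288, 1440).
The eigenvalues have opposite signs, so H is indefinite: a saddle point.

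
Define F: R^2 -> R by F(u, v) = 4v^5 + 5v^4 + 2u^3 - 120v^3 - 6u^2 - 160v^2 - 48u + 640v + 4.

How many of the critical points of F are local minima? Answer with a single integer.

F separates as a function of u plus a function of v, so ∇F=0 decouples.
∂F/∂u = 6(u - 4)(u + 2) = 0 at u ∈ {-2, 4}; ∂F/∂v = 20(v - 4)(v - 1)(v + 2)(v + 4) = 0 at v ∈ {-4, -2, 1, 4}.
The Hessian is diagonal: diag(F_uu, F_vv). Second derivatives: F_uu(-2)=-36, F_uu(4)=36; F_vv(-4)=-1600, F_vv(-2)=720, F_vv(1)=-900, F_vv(4)=2880.
Local minima occur where both diagonal entries positive: (4, -2), (4, 4). Count: 2.

2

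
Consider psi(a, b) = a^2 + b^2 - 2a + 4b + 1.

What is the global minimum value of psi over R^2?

-4

psi(a,b) separates as P(a) + Q(b) + 1, so its minimum is min P + min Q + 1.
P'(a) = 2a - 2 vanishes at a ∈ {1}; Q'(b) = 2b + 4 vanishes at b ∈ {-2}.
Local minima of P (where P''>0): P(1)=-1. Local minima of Q: Q(-2)=-4.
So the global minimum of psi is P(1) + Q(-2) + 1 = -1 − 4 + 1 = -4, attained at (1, -2).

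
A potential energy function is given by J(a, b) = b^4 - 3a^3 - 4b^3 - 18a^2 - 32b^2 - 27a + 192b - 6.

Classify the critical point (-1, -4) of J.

The mixed partial ∂²J/∂a∂b is 0, so the Hessian at any point is diag(J_aa, J_bb) = diag(-18(a + 2), 4(3b^2 - 6b - 16)).
At (-1, -4): H = diag(-18, 224).
The eigenvalues have opposite signs, so H is indefinite: a saddle point.

saddle point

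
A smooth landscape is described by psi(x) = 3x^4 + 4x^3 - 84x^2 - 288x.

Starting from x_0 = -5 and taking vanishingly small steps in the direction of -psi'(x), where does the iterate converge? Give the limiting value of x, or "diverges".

-3

psi'(x) = 12(x - 4)(x + 2)(x + 3), so psi'(-5) = -648.
Gradient descent moves in the -psi' direction, i.e. x is increasing.
The nearest critical point in that direction is x = -3, where psi'' = 84 > 0 (a local minimum). The iterate converges there.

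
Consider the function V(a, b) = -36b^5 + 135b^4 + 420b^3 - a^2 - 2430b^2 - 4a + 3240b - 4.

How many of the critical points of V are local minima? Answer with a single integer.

V separates as a function of a plus a function of b, so ∇V=0 decouples.
∂V/∂a = -2(a + 2) = 0 at a ∈ {-2}; ∂V/∂b = -180(b - 3)(b - 2)(b - 1)(b + 3) = 0 at b ∈ {-3, 1, 2, 3}.
The Hessian is diagonal: diag(V_aa, V_bb). Second derivatives: V_aa(-2)=-2; V_bb(-3)=21600, V_bb(1)=-1440, V_bb(2)=900, V_bb(3)=-2160.
Local minima occur where both diagonal entries positive: none. Count: 0.

0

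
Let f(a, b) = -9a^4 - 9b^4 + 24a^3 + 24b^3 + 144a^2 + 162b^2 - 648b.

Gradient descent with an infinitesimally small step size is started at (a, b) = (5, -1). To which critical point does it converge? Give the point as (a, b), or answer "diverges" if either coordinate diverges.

f is separable, so gradient descent decouples: a follows -∂f/∂a, b follows -∂f/∂b.
∂f/∂a = -36a(a - 4)(a + 2); at a=5 this is -1260, so a increases.
∂f/∂b = -36(b - 3)(b - 2)(b + 3); at b=-1 this is -864, so b increases.
The a-coordinate has no critical point in that direction and runs off to infinity.

diverges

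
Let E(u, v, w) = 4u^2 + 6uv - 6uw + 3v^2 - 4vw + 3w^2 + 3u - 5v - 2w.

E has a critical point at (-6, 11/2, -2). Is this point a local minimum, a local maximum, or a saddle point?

The Hessian is constant: H = [[8, 6, -6], [6, 6, -4], [-6, -4, 6]].
Leading principal minors: Δ₁ = 8, Δ₂ = 12, Δ₃ = 16.
All leading minors are positive, so H is positive definite: a local minimum.

local minimum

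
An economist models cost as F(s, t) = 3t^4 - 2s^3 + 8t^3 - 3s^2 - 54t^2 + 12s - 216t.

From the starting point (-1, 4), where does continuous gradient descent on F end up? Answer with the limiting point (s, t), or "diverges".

(-2, 3)

F is separable, so gradient descent decouples: s follows -∂F/∂s, t follows -∂F/∂t.
∂F/∂s = -6(s - 1)(s + 2); at s=-1 this is 12, so s decreases.
∂F/∂t = 12(t - 3)(t + 2)(t + 3); at t=4 this is 504, so t decreases.
s converges to its nearest critical value -2 (a local min of the s-part); t converges to 3. The iterate converges to (-2, 3).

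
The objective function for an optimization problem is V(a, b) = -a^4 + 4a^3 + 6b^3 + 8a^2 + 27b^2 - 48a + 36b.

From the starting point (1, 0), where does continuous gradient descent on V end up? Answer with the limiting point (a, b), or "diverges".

V is separable, so gradient descent decouples: a follows -∂V/∂a, b follows -∂V/∂b.
∂V/∂a = -4(a - 3)(a - 2)(a + 2); at a=1 this is -24, so a increases.
∂V/∂b = 18(b + 1)(b + 2); at b=0 this is 36, so b decreases.
a converges to its nearest critical value 2 (a local min of the a-part); b converges to -1. The iterate converges to (2, -1).

(2, -1)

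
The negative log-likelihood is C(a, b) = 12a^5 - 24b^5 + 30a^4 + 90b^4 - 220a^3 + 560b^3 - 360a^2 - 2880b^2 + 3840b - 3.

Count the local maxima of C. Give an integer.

C separates as a function of a plus a function of b, so ∇C=0 decouples.
∂C/∂a = 60a(a - 3)(a + 1)(a + 4) = 0 at a ∈ {-4, -1, 0, 3}; ∂C/∂b = -120(b - 4)(b - 2)(b - 1)(b + 4) = 0 at b ∈ {-4, 1, 2, 4}.
The Hessian is diagonal: diag(C_aa, C_bb). Second derivatives: C_aa(-4)=-5040, C_aa(-1)=720, C_aa(0)=-720, C_aa(3)=5040; C_bb(-4)=28800, C_bb(1)=-1800, C_bb(2)=1440, C_bb(4)=-5760.
Local maxima occur where both diagonal entries negative: (-4, 1), (-4, 4), (0, 1), (0, 4). Count: 4.

4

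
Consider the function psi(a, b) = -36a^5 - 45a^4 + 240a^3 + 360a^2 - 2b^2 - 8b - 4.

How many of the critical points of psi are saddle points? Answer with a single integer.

2

psi separates as a function of a plus a function of b, so ∇psi=0 decouples.
∂psi/∂a = -180a(a - 2)(a + 1)(a + 2) = 0 at a ∈ {-2, -1, 0, 2}; ∂psi/∂b = -4(b + 2) = 0 at b ∈ {-2}.
The Hessian is diagonal: diag(psi_aa, psi_bb). Second derivatives: psi_aa(-2)=1440, psi_aa(-1)=-540, psi_aa(0)=720, psi_aa(2)=-4320; psi_bb(-2)=-4.
Saddle points occur where the two diagonal entries have opposite signs: (-2, -2), (0, -2). Count: 2.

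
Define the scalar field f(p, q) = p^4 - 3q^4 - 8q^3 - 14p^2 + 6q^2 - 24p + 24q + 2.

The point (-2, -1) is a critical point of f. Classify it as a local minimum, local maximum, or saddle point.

local minimum

The mixed partial ∂²f/∂p∂q is 0, so the Hessian at any point is diag(f_pp, f_qq) = diag(4(3p^2 - 7), 12(-3q^2 - 4q + 1)).
At (-2, -1): H = diag(20, 24).
Both eigenvalues are positive, so H is positive definite: a local minimum.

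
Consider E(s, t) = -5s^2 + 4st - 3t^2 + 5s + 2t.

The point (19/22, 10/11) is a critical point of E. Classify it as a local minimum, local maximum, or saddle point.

local maximum

The Hessian of E is constant: H = [[-10, 4], [4, -6]].
det(H) = (-10)·(-6) − 4² = 44.
det(H) > 0 and tr(H) = -16 < 0, so H is negative definite and the point is a local maximum.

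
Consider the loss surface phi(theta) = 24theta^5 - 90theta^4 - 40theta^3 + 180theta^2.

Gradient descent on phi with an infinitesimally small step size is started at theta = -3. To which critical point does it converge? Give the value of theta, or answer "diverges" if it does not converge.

diverges

phi'(theta) = 120theta(theta - 3)(theta - 1)(theta + 1), so phi'(-3) = 17280.
Gradient descent moves in the -phi' direction, i.e. theta is decreasing.
There is no critical point below theta=-3, and phi' keeps the same sign, so the iterate runs off to −∞.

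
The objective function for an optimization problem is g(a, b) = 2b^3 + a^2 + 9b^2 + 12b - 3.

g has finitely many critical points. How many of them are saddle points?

1

g separates as a function of a plus a function of b, so ∇g=0 decouples.
∂g/∂a = 2a = 0 at a ∈ {0}; ∂g/∂b = 6(b + 1)(b + 2) = 0 at b ∈ {-2, -1}.
The Hessian is diagonal: diag(g_aa, g_bb). Second derivatives: g_aa(0)=2; g_bb(-2)=-6, g_bb(-1)=6.
Saddle points occur where the two diagonal entries have opposite signs: (0, -2). Count: 1.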